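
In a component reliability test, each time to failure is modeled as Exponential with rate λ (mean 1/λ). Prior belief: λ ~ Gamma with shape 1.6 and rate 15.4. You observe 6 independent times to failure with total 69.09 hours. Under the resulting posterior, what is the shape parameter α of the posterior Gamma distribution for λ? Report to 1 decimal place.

7.6

With a Gamma(shape α, rate β) prior on the exponential rate λ, the posterior after n observations with total T = Σxᵢ is Gamma(α+n, β+T).
Posterior: Gamma(1.6+6, 15.4+69.09) = Gamma(7.6, 84.49).
Posterior α = 7.6.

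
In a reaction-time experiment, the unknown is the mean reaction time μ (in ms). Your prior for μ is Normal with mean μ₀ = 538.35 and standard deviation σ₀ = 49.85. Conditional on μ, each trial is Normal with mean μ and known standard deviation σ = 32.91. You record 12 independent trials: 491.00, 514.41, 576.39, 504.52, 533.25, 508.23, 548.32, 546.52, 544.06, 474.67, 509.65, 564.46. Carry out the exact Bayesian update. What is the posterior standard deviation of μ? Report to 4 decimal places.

9.3323

For Normal data with known variance σ², a Normal(μ₀, σ₀²) prior on μ is conjugate. Posterior precision = 1/σ₀² + n/σ²; posterior mean is the precision-weighted average of μ₀ and x̄.
σ₀² = 49.85² = 2485.0225, σ² = 32.91² = 1083.0681; σ² + n·σ₀² = 1083.0681 + 12·2485.0225 = 30903.3381.
Posterior precision = 1/σ₀² + n/σ² = 1/2485.0225 + 12/1083.0681 = (σ² + n·σ₀²)/(σ₀²σ²) = 30903.3381/(2485.0225·1083.0681); posterior variance σₙ² = σ₀²σ²/(σ² + n·σ₀²) = 2485.0225·1083.0681/30903.3381 = 87.092488.
Posterior SD = √σₙ² = √(2485.0225·1083.0681/30903.3381) = 9.3323.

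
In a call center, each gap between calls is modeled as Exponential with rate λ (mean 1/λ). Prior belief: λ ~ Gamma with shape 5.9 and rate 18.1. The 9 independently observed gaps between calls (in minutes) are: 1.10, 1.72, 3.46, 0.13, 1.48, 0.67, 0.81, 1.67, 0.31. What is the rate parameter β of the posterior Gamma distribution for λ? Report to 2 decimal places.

29.45

With a Gamma(shape α, rate β) prior on the exponential rate λ, the posterior after n observations with total T = Σxᵢ is Gamma(α+n, β+T).
Sum of observations T = 11.35 minutes; n = 9.
Posterior: Gamma(5.9+9, 18.1+11.35) = Gamma(14.9, 29.45).
Posterior β = 29.45.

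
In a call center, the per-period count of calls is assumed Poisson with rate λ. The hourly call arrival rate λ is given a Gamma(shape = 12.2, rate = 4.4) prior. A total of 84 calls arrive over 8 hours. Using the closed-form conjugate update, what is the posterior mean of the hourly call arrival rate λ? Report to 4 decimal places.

With a Gamma(shape α, rate β) prior, the Poisson likelihood is conjugate: the posterior is Gamma(α + ΣXᵢ, β + n).
Posterior: Gamma(α+S, β+n) = Gamma(12.2+84, 4.4+8) = Gamma(96.2, 12.4).
Posterior mean = α/β = 96.2/12.4 = 7.7581.

7.7581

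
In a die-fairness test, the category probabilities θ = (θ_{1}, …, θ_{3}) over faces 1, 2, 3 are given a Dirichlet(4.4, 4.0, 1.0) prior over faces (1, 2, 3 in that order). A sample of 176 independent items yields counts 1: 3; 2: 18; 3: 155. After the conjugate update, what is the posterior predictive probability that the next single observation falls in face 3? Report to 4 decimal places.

0.8414

The Dirichlet prior is conjugate to the Multinomial likelihood: each posterior αⱼ = prior αⱼ + observed count nⱼ.
Posterior concentration: (7.4, 22.0, 156.0), total = 185.4.
P(next = 3 | data) = α_{3}/Σα = 0.8414.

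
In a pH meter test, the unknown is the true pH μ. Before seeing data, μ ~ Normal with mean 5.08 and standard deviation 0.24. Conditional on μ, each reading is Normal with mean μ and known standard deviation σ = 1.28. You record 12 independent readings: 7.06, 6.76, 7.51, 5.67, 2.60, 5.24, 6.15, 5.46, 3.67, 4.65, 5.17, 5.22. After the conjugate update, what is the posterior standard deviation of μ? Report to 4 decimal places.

0.2013

For Normal data with known variance σ², a Normal(μ₀, σ₀²) prior on μ is conjugate. Posterior precision = 1/σ₀² + n/σ²; posterior mean is the precision-weighted average of μ₀ and x̄.
σ₀² = 0.24² = 0.0576, σ² = 1.28² = 1.6384; σ² + n·σ₀² = 1.6384 + 12·0.0576 = 2.3296.
Posterior precision = 1/σ₀² + n/σ² = 1/0.0576 + 12/1.6384 = (σ² + n·σ₀²)/(σ₀²σ²) = 2.3296/(0.0576·1.6384); posterior variance σₙ² = σ₀²σ²/(σ² + n·σ₀²) = 0.0576·1.6384/2.3296 = 0.040510.
Posterior SD = √σₙ² = √(0.0576·1.6384/2.3296) = 0.2013.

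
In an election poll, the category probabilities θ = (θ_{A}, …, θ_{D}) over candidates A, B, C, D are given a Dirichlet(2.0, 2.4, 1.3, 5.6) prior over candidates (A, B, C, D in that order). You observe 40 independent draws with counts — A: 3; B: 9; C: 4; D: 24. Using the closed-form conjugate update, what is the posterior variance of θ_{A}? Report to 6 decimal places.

0.001682

The Dirichlet prior is conjugate to the Multinomial likelihood: each posterior αⱼ = prior αⱼ + observed count nⱼ.
Posterior concentration: (5.0, 11.4, 5.3, 29.6), total = 51.3.
Var[θ_j] = α_j(Σα−α_j)/((Σα)²(Σα+1)) = 5.0·46.3/(51.3²·52.3) = 0.001682.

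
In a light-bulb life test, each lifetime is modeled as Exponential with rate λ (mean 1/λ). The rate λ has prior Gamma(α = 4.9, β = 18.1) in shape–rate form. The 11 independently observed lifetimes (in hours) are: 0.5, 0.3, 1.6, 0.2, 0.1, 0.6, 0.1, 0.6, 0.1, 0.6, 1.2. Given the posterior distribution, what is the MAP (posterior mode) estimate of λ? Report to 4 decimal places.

With a Gamma(shape α, rate β) prior on the exponential rate λ, the posterior after n observations with total T = Σxᵢ is Gamma(α+n, β+T).
Sum of observations T = 5.9 hours; n = 11.
Posterior: Gamma(4.9+11, 18.1+5.9) = Gamma(15.9, 24.0).
Mode = (α−1)/β = 0.6208.

0.6208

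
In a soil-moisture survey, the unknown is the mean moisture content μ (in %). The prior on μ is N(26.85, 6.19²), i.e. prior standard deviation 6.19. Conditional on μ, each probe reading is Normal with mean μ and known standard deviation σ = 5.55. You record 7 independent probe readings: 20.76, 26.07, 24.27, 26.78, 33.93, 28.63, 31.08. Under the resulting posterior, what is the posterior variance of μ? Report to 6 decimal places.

3.947062

For Normal data with known variance σ², a Normal(μ₀, σ₀²) prior on μ is conjugate. Posterior precision = 1/σ₀² + n/σ²; posterior mean is the precision-weighted average of μ₀ and x̄.
σ₀² = 6.19² = 38.3161, σ² = 5.55² = 30.8025; σ² + n·σ₀² = 30.8025 + 7·38.3161 = 299.0152.
Posterior precision = 1/σ₀² + n/σ² = 1/38.3161 + 7/30.8025 = (σ² + n·σ₀²)/(σ₀²σ²) = 299.0152/(38.3161·30.8025); posterior variance σₙ² = σ₀²σ²/(σ² + n·σ₀²) = 38.3161·30.8025/299.0152 = 3.947062.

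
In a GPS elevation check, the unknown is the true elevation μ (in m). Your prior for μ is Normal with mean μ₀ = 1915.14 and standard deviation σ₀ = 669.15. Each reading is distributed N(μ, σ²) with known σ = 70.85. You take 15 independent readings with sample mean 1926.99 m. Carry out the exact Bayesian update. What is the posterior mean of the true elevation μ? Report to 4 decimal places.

For Normal data with known variance σ², a Normal(μ₀, σ₀²) prior on μ is conjugate. Posterior precision = 1/σ₀² + n/σ²; posterior mean is the precision-weighted average of μ₀ and x̄.
n·x̄ = 15·1926.99 = 28904.85.
σ₀² = 669.15² = 447761.7225, σ² = 70.85² = 5019.7225; σ² + n·σ₀² = 5019.7225 + 15·447761.7225 = 6721445.56.
Posterior mean = (μ₀/σ₀² + n·x̄/σ²)/(1/σ₀² + n/σ²) = (σ²·μ₀ + σ₀²·n·x̄)/(σ² + n·σ₀²) = (5019.7225·1915.14 + 447761.7225·28904.85)/6721445.56 = 12952098895.952775/6721445.56 = 1926.9812.

1926.9812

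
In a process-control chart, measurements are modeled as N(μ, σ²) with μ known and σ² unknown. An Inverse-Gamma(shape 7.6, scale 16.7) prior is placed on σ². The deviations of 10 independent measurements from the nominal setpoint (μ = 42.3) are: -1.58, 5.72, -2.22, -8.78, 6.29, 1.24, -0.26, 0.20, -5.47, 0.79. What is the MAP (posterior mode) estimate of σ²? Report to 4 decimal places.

With known mean μ and an Inverse-Gamma(α, β) prior on σ², the Normal likelihood is conjugate: posterior is Inv-Gamma(α + n/2, β + Σ(xᵢ−μ)²/2).
Σ(xᵢ−μ)² = (-1.58)² + (5.72)² + (-2.22)² + (-8.78)² + (6.29)² + (1.24)² + (-0.26)² + (0.20)² + (-5.47)² + (0.79)² = 188.9859.
Posterior: Inv-Gamma(7.6 + 10/2, 16.7 + 188.9859/2) = Inv-Gamma(12.60, 111.19295).
Mode = β/(α+1) = 111.19295/13.60 = 8.1760.

8.1760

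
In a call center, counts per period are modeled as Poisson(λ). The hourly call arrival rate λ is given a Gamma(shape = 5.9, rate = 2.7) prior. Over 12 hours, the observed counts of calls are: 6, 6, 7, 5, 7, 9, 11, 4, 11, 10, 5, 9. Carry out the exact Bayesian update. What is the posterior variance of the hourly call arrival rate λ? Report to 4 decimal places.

With a Gamma(shape α, rate β) prior, the Poisson likelihood is conjugate: the posterior is Gamma(α + ΣXᵢ, β + n).
Sum of counts S = 90 over n = 12 hours.
Posterior: Gamma(α+S, β+n) = Gamma(5.9+90, 2.7+12) = Gamma(95.9, 14.7).
Var = α/β² = 95.9/14.7² = 0.4438.

0.4438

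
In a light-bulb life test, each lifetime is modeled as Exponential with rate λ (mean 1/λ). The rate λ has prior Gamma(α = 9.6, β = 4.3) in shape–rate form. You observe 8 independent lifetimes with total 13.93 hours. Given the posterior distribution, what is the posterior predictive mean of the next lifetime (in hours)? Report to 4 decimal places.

With a Gamma(shape α, rate β) prior on the exponential rate λ, the posterior after n observations with total T = Σxᵢ is Gamma(α+n, β+T).
Posterior: Gamma(9.6+8, 4.3+13.93) = Gamma(17.6, 18.23).
The predictive distribution for the next observation is Lomax; its mean is β/(α−1) = 18.23/16.6 = 1.0982.

1.0982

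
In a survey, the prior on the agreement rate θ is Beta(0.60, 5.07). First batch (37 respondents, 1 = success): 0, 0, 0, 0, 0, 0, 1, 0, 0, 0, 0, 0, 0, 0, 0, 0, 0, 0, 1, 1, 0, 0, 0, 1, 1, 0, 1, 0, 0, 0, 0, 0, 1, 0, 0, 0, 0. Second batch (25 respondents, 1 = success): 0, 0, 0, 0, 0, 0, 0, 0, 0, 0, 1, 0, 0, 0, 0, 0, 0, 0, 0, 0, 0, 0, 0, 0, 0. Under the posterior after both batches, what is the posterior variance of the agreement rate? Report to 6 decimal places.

0.001615

The Beta prior is conjugate to a Binomial/Bernoulli likelihood; the update adds successes to α and failures to β.
After batch 1: Beta(0.60+7, 5.07+30) = Beta(7.60, 35.07).
After batch 2: Beta(7.60+1, 35.07+24) = Beta(8.60, 59.07).
Var = αβ/((α+β)²(α+β+1)) = 8.60·59.07/(67.67²·68.67) = 0.001615.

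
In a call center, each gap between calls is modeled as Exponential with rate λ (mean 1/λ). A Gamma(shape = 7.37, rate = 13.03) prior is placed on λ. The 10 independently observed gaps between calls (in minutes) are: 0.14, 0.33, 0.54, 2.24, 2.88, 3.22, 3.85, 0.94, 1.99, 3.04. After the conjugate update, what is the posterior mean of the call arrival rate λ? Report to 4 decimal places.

With a Gamma(shape α, rate β) prior on the exponential rate λ, the posterior after n observations with total T = Σxᵢ is Gamma(α+n, β+T).
Sum of observations T = 19.17 minutes; n = 10.
Posterior: Gamma(7.37+10, 13.03+19.17) = Gamma(17.37, 32.20).
Posterior mean of λ = α/β = 17.37/32.20 = 0.5394.

0.5394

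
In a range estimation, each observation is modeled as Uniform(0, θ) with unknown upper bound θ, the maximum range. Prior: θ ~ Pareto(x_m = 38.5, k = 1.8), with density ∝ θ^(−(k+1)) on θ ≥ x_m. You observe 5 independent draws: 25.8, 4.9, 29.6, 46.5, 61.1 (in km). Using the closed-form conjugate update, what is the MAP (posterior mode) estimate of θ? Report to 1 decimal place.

A Pareto(scale x_m, shape k) prior on the upper bound θ of Uniform(0, θ) is conjugate: posterior is Pareto(max(x_m, max xᵢ), k + n).
Sample maximum = 61.1; prior scale x_m = 38.5 → posterior scale = max = 61.1.
Posterior shape = 1.8 + 5 = 6.8.
The Pareto density is decreasing on [x_m, ∞), so the mode is x_m = 61.1.

61.1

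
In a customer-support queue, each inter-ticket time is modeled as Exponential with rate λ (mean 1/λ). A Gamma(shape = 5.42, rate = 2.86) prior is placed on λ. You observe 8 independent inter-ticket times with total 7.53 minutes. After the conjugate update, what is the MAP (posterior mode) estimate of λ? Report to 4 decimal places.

1.1954

With a Gamma(shape α, rate β) prior on the exponential rate λ, the posterior after n observations with total T = Σxᵢ is Gamma(α+n, β+T).
Posterior: Gamma(5.42+8, 2.86+7.53) = Gamma(13.42, 10.39).
Mode = (α−1)/β = 1.1954.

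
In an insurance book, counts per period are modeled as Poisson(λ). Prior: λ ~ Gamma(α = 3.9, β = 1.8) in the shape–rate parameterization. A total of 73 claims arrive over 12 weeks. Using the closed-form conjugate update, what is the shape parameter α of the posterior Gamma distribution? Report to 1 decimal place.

76.9

With a Gamma(shape α, rate β) prior, the Poisson likelihood is conjugate: the posterior is Gamma(α + ΣXᵢ, β + n).
Posterior: Gamma(α+S, β+n) = Gamma(3.9+73, 1.8+12) = Gamma(76.9, 13.8).
Posterior α = 76.9.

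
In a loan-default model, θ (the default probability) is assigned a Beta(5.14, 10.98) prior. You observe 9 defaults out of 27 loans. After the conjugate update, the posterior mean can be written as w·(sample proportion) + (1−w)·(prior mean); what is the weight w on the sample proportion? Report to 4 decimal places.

The Beta prior is conjugate to a Binomial/Bernoulli likelihood; the update adds successes to α and failures to β.
Posterior mean = (α₀+k)/(α₀+β₀+n) = [n/(α₀+β₀+n)]·(k/n) + [(α₀+β₀)/(α₀+β₀+n)]·α₀/(α₀+β₀), so only n and the prior enter the weight.
The weight on the data is w = n/(α₀+β₀+n) = 27/(5.14+10.98+27) = 27/43.12 = 0.6262.

0.6262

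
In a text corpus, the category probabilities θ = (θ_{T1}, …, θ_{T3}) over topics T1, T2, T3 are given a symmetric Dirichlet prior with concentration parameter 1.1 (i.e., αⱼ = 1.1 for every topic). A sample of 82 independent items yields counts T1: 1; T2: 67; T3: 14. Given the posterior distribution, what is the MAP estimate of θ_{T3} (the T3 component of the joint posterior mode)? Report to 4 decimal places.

0.1713

The Dirichlet prior is conjugate to the Multinomial likelihood: each posterior αⱼ = prior αⱼ + observed count nⱼ.
Posterior concentration: (2.1, 68.1, 15.1), total = 85.3.
Joint mode component: (α_{T3}−1)/(Σα−K) = 14.1/82.3 = 0.1713.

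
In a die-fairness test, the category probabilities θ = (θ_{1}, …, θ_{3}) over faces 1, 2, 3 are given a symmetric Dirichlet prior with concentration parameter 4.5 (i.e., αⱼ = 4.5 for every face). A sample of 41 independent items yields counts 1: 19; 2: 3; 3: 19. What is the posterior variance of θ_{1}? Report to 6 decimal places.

The Dirichlet prior is conjugate to the Multinomial likelihood: each posterior αⱼ = prior αⱼ + observed count nⱼ.
Posterior concentration: (23.5, 7.5, 23.5), total = 54.5.
Var[θ_j] = α_j(Σα−α_j)/((Σα)²(Σα+1)) = 23.5·31.0/(54.5²·55.5) = 0.004419.

0.004419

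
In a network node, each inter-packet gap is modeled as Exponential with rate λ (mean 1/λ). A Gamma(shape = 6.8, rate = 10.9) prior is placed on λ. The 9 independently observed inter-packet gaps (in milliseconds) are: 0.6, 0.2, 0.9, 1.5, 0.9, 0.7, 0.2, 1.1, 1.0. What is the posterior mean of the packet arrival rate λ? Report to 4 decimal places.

With a Gamma(shape α, rate β) prior on the exponential rate λ, the posterior after n observations with total T = Σxᵢ is Gamma(α+n, β+T).
Sum of observations T = 7.1 milliseconds; n = 9.
Posterior: Gamma(6.8+9, 10.9+7.1) = Gamma(15.8, 18.0).
Posterior mean of λ = α/β = 15.8/18.0 = 0.8778.

0.8778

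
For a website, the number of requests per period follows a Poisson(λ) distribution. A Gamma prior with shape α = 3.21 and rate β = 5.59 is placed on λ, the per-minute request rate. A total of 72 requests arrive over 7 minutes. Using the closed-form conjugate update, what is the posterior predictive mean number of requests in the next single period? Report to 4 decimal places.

5.9738

With a Gamma(shape α, rate β) prior, the Poisson likelihood is conjugate: the posterior is Gamma(α + ΣXᵢ, β + n).
Posterior: Gamma(α+S, β+n) = Gamma(3.21+72, 5.59+7) = Gamma(75.21, 12.59).
The predictive distribution for one future period is NegBinom with mean α/β = 5.9738.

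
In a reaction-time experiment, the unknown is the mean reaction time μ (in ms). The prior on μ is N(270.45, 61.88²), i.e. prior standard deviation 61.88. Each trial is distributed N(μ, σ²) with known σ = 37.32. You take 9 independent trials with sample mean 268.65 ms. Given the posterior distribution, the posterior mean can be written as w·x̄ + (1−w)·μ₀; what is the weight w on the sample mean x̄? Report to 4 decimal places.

0.9612

For Normal data with known variance σ², a Normal(μ₀, σ₀²) prior on μ is conjugate. Posterior precision = 1/σ₀² + n/σ²; posterior mean is the precision-weighted average of μ₀ and x̄.
σ₀² = 61.88² = 3829.1344, σ² = 37.32² = 1392.7824. Prior precision 1/σ₀² = 1/3829.1344; data precision n/σ² = 9/1392.7824.
w = (n/σ²)/(1/σ₀² + n/σ²) = n·σ₀²/(σ² + n·σ₀²) = 9·3829.1344/(1392.7824 + 9·3829.1344) = 34462.2096/35854.992 = 0.9612.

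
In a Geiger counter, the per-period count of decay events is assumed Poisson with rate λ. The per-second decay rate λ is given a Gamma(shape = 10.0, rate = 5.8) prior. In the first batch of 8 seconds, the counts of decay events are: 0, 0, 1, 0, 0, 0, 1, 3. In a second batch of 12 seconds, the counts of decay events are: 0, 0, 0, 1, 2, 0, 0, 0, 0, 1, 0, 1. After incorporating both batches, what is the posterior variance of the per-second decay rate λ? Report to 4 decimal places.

0.0300

With a Gamma(shape α, rate β) prior, the Poisson likelihood is conjugate: the posterior is Gamma(α + ΣXᵢ, β + n).
Batch 1: sum of counts S = 5 over n = 8 seconds.
After batch 1: Gamma(α+S, β+n) = Gamma(10.0+5, 5.8+8) = Gamma(15.0, 13.8).
Batch 2: sum of counts S = 5 over n = 12 seconds.
After batch 2: Gamma(α+S, β+n) = Gamma(15.0+5, 13.8+12) = Gamma(20.0, 25.8).
Var = α/β² = 20.0/25.8² = 0.0300.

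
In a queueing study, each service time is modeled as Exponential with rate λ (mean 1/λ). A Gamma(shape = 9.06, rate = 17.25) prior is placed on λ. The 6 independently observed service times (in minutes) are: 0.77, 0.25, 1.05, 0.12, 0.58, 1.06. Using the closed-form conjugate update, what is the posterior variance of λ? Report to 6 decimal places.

0.033891

With a Gamma(shape α, rate β) prior on the exponential rate λ, the posterior after n observations with total T = Σxᵢ is Gamma(α+n, β+T).
Sum of observations T = 3.83 minutes; n = 6.
Posterior: Gamma(9.06+6, 17.25+3.83) = Gamma(15.06, 21.08).
Var = α/β² = 0.033891.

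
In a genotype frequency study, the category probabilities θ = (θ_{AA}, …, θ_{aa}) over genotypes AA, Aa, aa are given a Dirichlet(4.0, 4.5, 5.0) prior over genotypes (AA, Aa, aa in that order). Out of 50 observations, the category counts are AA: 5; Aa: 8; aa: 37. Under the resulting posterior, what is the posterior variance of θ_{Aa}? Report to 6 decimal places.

The Dirichlet prior is conjugate to the Multinomial likelihood: each posterior αⱼ = prior αⱼ + observed count nⱼ.
Posterior concentration: (9.0, 12.5, 42.0), total = 63.5.
Var[θ_j] = α_j(Σα−α_j)/((Σα)²(Σα+1)) = 12.5·51.0/(63.5²·64.5) = 0.002451.

0.002451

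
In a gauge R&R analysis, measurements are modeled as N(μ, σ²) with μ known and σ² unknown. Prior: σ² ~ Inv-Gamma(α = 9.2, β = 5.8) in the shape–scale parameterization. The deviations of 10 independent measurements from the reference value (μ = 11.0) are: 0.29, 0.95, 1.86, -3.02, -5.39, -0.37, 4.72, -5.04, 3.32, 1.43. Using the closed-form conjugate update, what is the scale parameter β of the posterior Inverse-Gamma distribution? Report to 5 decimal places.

57.55145

With known mean μ and an Inverse-Gamma(α, β) prior on σ², the Normal likelihood is conjugate: posterior is Inv-Gamma(α + n/2, β + Σ(xᵢ−μ)²/2).
Σ(xᵢ−μ)² = (0.29)² + (0.95)² + (1.86)² + (-3.02)² + (-5.39)² + (-0.37)² + (4.72)² + (-5.04)² + (3.32)² + (1.43)² = 103.5029.
Posterior: Inv-Gamma(9.2 + 10/2, 5.8 + 103.5029/2) = Inv-Gamma(14.20, 57.55145).
Posterior β = 57.55145.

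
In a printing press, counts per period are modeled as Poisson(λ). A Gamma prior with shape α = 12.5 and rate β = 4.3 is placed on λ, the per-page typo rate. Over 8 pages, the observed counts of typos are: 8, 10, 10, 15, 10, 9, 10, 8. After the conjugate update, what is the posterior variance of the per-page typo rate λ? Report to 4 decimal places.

With a Gamma(shape α, rate β) prior, the Poisson likelihood is conjugate: the posterior is Gamma(α + ΣXᵢ, β + n).
Sum of counts S = 80 over n = 8 pages.
Posterior: Gamma(α+S, β+n) = Gamma(12.5+80, 4.3+8) = Gamma(92.5, 12.3).
Var = α/β² = 92.5/12.3² = 0.6114.

0.6114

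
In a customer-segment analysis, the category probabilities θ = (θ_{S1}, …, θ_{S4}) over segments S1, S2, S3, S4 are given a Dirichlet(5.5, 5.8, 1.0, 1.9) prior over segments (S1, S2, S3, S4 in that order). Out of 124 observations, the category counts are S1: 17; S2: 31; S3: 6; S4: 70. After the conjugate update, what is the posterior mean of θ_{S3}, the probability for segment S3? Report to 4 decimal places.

0.0507

The Dirichlet prior is conjugate to the Multinomial likelihood: each posterior αⱼ = prior αⱼ + observed count nⱼ.
Posterior concentration: (22.5, 36.8, 7.0, 71.9), total = 138.2.
E[θ_{S3}|data] = α_{S3}/Σα = 7.0/138.2 = 0.0507.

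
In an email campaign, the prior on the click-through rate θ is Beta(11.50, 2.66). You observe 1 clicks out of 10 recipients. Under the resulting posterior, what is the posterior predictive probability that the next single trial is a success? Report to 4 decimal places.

0.5174

The Beta prior is conjugate to a Binomial/Bernoulli likelihood; the update adds successes to α and failures to β.
Posterior: Beta(α+k, β+n−k) = Beta(11.50+1, 2.66+9) = Beta(12.50, 11.66).
For a single future Bernoulli trial, P(success | data) = α/(α+β) = 0.5174.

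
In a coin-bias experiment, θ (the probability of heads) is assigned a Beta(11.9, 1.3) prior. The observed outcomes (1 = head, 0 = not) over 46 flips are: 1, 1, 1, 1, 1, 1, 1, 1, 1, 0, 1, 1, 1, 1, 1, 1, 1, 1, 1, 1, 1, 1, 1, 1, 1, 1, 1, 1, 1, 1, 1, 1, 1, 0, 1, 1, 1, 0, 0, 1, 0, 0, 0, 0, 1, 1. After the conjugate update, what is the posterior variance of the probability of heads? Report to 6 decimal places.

0.002200

The Beta prior is conjugate to a Binomial/Bernoulli likelihood; the update adds successes to α and failures to β.
Posterior: Beta(α+k, β+n−k) = Beta(11.9+38, 1.3+8) = Beta(49.9, 9.3).
Var = αβ/((α+β)²(α+β+1)) = 49.9·9.3/(59.2²·60.2) = 0.002200.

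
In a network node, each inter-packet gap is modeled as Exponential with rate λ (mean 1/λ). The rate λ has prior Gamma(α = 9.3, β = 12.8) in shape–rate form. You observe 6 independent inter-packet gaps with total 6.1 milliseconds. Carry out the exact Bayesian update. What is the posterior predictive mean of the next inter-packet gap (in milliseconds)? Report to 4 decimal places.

1.3217

With a Gamma(shape α, rate β) prior on the exponential rate λ, the posterior after n observations with total T = Σxᵢ is Gamma(α+n, β+T).
Posterior: Gamma(9.3+6, 12.8+6.1) = Gamma(15.3, 18.9).
The predictive distribution for the next observation is Lomax; its mean is β/(α−1) = 18.9/14.3 = 1.3217.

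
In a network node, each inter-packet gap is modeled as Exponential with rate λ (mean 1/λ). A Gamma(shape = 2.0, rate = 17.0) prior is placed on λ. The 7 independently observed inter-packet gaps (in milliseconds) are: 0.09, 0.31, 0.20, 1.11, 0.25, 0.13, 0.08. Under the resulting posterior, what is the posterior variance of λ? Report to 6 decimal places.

With a Gamma(shape α, rate β) prior on the exponential rate λ, the posterior after n observations with total T = Σxᵢ is Gamma(α+n, β+T).
Sum of observations T = 2.17 milliseconds; n = 7.
Posterior: Gamma(2.0+7, 17.0+2.17) = Gamma(9.0, 19.17).
Var = α/β² = 0.024491.

0.024491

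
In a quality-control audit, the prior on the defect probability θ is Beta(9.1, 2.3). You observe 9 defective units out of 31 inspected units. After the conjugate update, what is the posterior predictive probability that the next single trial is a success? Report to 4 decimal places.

The Beta prior is conjugate to a Binomial/Bernoulli likelihood; the update adds successes to α and failures to β.
Posterior: Beta(α+k, β+n−k) = Beta(9.1+9, 2.3+22) = Beta(18.1, 24.3).
For a single future Bernoulli trial, P(success | data) = α/(α+β) = 0.4269.

0.4269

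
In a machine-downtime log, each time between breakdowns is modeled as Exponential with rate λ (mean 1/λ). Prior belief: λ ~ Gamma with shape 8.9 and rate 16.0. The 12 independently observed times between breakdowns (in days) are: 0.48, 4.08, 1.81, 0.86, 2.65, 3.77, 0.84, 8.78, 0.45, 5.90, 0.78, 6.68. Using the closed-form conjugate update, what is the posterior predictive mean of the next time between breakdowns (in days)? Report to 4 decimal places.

With a Gamma(shape α, rate β) prior on the exponential rate λ, the posterior after n observations with total T = Σxᵢ is Gamma(α+n, β+T).
Sum of observations T = 37.08 days; n = 12.
Posterior: Gamma(8.9+12, 16.0+37.08) = Gamma(20.9, 53.08).
The predictive distribution for the next observation is Lomax; its mean is β/(α−1) = 53.08/19.9 = 2.6673.

2.6673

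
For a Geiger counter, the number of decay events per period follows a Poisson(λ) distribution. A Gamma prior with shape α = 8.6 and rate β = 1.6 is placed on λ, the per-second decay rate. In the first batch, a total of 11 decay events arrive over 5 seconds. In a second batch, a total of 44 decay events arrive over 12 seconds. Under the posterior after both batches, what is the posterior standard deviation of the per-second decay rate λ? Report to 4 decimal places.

With a Gamma(shape α, rate β) prior, the Poisson likelihood is conjugate: the posterior is Gamma(α + ΣXᵢ, β + n).
After batch 1: Gamma(α+S, β+n) = Gamma(8.6+11, 1.6+5) = Gamma(19.6, 6.6).
After batch 2: Gamma(α+S, β+n) = Gamma(19.6+44, 6.6+12) = Gamma(63.6, 18.6).
SD = √α/β = √63.6/18.6 = 0.4288.

0.4288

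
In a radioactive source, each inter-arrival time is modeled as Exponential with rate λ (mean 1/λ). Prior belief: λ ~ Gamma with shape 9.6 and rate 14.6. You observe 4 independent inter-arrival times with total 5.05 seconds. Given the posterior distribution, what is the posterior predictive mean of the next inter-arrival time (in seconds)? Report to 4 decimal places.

1.5595

With a Gamma(shape α, rate β) prior on the exponential rate λ, the posterior after n observations with total T = Σxᵢ is Gamma(α+n, β+T).
Posterior: Gamma(9.6+4, 14.6+5.05) = Gamma(13.6, 19.65).
The predictive distribution for the next observation is Lomax; its mean is β/(α−1) = 19.65/12.6 = 1.5595.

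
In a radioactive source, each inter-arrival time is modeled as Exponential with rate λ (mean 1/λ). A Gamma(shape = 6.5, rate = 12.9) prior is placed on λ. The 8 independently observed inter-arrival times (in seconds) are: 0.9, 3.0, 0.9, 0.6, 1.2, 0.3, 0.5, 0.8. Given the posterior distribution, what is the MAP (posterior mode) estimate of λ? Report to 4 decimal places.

0.6398

With a Gamma(shape α, rate β) prior on the exponential rate λ, the posterior after n observations with total T = Σxᵢ is Gamma(α+n, β+T).
Sum of observations T = 8.2 seconds; n = 8.
Posterior: Gamma(6.5+8, 12.9+8.2) = Gamma(14.5, 21.1).
Mode = (α−1)/β = 0.6398.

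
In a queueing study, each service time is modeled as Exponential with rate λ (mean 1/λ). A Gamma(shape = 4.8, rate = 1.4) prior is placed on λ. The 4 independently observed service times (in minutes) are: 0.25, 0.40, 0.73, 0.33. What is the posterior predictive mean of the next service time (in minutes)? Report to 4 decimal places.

0.3987

With a Gamma(shape α, rate β) prior on the exponential rate λ, the posterior after n observations with total T = Σxᵢ is Gamma(α+n, β+T).
Sum of observations T = 1.71 minutes; n = 4.
Posterior: Gamma(4.8+4, 1.4+1.71) = Gamma(8.8, 3.11).
The predictive distribution for the next observation is Lomax; its mean is β/(α−1) = 3.11/7.8 = 0.3987.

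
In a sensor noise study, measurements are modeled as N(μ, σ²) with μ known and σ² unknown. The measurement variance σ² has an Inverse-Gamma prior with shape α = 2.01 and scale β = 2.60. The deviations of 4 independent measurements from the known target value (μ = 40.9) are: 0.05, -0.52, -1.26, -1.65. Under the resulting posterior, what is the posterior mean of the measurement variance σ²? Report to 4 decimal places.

1.6251

With known mean μ and an Inverse-Gamma(α, β) prior on σ², the Normal likelihood is conjugate: posterior is Inv-Gamma(α + n/2, β + Σ(xᵢ−μ)²/2).
Σ(xᵢ−μ)² = (0.05)² + (-0.52)² + (-1.26)² + (-1.65)² = 4.5830.
Posterior: Inv-Gamma(2.01 + 4/2, 2.60 + 4.5830/2) = Inv-Gamma(4.01, 4.89150).
E[σ²|data] = β/(α−1) = 4.89150/3.01 = 1.6251.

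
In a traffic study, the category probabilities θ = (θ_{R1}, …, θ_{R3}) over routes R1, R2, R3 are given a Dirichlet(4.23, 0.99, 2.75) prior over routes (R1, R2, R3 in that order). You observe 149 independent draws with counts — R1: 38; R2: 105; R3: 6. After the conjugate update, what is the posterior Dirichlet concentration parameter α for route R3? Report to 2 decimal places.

The Dirichlet prior is conjugate to the Multinomial likelihood: each posterior αⱼ = prior αⱼ + observed count nⱼ.
Posterior concentration: (42.23, 105.99, 8.75), total = 156.97.
α_{R3} = 2.75 + 6 = 8.75.

8.75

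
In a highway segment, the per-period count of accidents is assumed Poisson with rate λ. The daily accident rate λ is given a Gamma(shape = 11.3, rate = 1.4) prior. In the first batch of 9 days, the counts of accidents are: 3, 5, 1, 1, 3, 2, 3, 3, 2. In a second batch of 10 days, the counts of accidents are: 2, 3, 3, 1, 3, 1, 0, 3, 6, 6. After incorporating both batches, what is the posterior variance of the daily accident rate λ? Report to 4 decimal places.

0.1497

With a Gamma(shape α, rate β) prior, the Poisson likelihood is conjugate: the posterior is Gamma(α + ΣXᵢ, β + n).
Batch 1: sum of counts S = 23 over n = 9 days.
After batch 1: Gamma(α+S, β+n) = Gamma(11.3+23, 1.4+9) = Gamma(34.3, 10.4).
Batch 2: sum of counts S = 28 over n = 10 days.
After batch 2: Gamma(α+S, β+n) = Gamma(34.3+28, 10.4+10) = Gamma(62.3, 20.4).
Var = α/β² = 62.3/20.4² = 0.1497.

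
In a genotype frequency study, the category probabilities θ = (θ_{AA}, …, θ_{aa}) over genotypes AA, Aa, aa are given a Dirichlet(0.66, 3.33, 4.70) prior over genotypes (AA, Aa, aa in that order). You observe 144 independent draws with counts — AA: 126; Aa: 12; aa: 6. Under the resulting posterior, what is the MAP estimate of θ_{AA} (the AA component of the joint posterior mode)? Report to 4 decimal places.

0.8395

The Dirichlet prior is conjugate to the Multinomial likelihood: each posterior αⱼ = prior αⱼ + observed count nⱼ.
Posterior concentration: (126.66, 15.33, 10.70), total = 152.69.
Joint mode component: (α_{AA}−1)/(Σα−K) = 125.66/149.69 = 0.8395.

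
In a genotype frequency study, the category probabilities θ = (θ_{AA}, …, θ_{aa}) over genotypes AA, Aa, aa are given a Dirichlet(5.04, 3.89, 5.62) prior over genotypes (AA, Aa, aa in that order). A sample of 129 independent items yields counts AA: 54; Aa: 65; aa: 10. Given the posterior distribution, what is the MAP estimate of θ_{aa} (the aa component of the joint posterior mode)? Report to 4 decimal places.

0.1040

The Dirichlet prior is conjugate to the Multinomial likelihood: each posterior αⱼ = prior αⱼ + observed count nⱼ.
Posterior concentration: (59.04, 68.89, 15.62), total = 143.55.
Joint mode component: (α_{aa}−1)/(Σα−K) = 14.62/140.55 = 0.1040.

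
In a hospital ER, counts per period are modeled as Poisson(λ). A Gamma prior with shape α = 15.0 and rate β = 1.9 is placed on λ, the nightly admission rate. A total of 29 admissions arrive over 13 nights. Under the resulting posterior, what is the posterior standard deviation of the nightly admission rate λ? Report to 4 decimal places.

0.4452

With a Gamma(shape α, rate β) prior, the Poisson likelihood is conjugate: the posterior is Gamma(α + ΣXᵢ, β + n).
Posterior: Gamma(α+S, β+n) = Gamma(15.0+29, 1.9+13) = Gamma(44.0, 14.9).
SD = √α/β = √44.0/14.9 = 0.4452.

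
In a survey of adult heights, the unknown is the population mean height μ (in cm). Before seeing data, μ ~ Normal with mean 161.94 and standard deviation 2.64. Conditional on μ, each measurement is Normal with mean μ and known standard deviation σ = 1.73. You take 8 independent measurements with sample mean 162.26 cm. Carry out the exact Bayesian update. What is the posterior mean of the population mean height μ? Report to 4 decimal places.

162.2437

For Normal data with known variance σ², a Normal(μ₀, σ₀²) prior on μ is conjugate. Posterior precision = 1/σ₀² + n/σ²; posterior mean is the precision-weighted average of μ₀ and x̄.
n·x̄ = 8·162.26 = 1298.08.
σ₀² = 2.64² = 6.9696, σ² = 1.73² = 2.9929; σ² + n·σ₀² = 2.9929 + 8·6.9696 = 58.7497.
Posterior mean = (μ₀/σ₀² + n·x̄/σ²)/(1/σ₀² + n/σ²) = (σ²·μ₀ + σ₀²·n·x̄)/(σ² + n·σ₀²) = (2.9929·161.94 + 6.9696·1298.08)/58.7497 = 9531.768594/58.7497 = 162.2437.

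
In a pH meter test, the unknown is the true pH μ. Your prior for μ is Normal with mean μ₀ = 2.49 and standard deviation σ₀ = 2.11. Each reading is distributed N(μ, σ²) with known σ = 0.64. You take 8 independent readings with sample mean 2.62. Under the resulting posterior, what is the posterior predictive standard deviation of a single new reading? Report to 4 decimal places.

0.6784

For Normal data with known variance σ², a Normal(μ₀, σ₀²) prior on μ is conjugate. Posterior precision = 1/σ₀² + n/σ²; posterior mean is the precision-weighted average of μ₀ and x̄.
σ₀² = 2.11² = 4.4521, σ² = 0.64² = 0.4096; σ² + n·σ₀² = 0.4096 + 8·4.4521 = 36.0264.
Posterior precision = 1/σ₀² + n/σ² = 1/4.4521 + 8/0.4096 = (σ² + n·σ₀²)/(σ₀²σ²) = 36.0264/(4.4521·0.4096); posterior variance σₙ² = σ₀²σ²/(σ² + n·σ₀²) = 4.4521·0.4096/36.0264 = 0.050618.
Predictive variance for one new observation = σₙ² + σ² = 4.4521·0.4096/36.0264 + 0.4096 = σ²·(σ₀² + 36.0264)/36.0264 = 0.4096·40.4785/36.0264 = 0.460218; SD = √(0.4096·40.4785/36.0264) = 0.6784.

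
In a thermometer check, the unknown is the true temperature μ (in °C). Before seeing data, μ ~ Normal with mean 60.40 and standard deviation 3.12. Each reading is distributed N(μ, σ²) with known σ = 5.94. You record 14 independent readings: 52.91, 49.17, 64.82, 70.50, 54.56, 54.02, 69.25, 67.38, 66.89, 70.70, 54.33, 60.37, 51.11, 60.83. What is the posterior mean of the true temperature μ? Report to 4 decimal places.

60.4704

For Normal data with known variance σ², a Normal(μ₀, σ₀²) prior on μ is conjugate. Posterior precision = 1/σ₀² + n/σ²; posterior mean is the precision-weighted average of μ₀ and x̄.
Σxᵢ = 52.91 + 49.17 + 64.82 + 70.50 + 54.56 + 54.02 + 69.25 + 67.38 + 66.89 + 70.70 + 54.33 + 60.37 + 51.11 + 60.83 = 846.84, so n·x̄ = 846.84.
σ₀² = 3.12² = 9.7344, σ² = 5.94² = 35.2836; σ² + n·σ₀² = 35.2836 + 14·9.7344 = 171.5652.
Posterior mean = (μ₀/σ₀² + n·x̄/σ²)/(1/σ₀² + n/σ²) = (σ²·μ₀ + σ₀²·n·x̄)/(σ² + n·σ₀²) = (35.2836·60.40 + 9.7344·846.84)/171.5652 = 10374.608736/171.5652 = 60.4704.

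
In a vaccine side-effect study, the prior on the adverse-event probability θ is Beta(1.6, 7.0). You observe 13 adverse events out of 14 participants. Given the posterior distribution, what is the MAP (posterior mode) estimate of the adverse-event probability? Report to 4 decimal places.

The Beta prior is conjugate to a Binomial/Bernoulli likelihood; the update adds successes to α and failures to β.
Posterior: Beta(α+k, β+n−k) = Beta(1.6+13, 7.0+1) = Beta(14.6, 8.0).
Mode of Beta(a,b) for a,b>1 is (a−1)/(a+b−2) = 13.6/20.6 = 0.6602.

0.6602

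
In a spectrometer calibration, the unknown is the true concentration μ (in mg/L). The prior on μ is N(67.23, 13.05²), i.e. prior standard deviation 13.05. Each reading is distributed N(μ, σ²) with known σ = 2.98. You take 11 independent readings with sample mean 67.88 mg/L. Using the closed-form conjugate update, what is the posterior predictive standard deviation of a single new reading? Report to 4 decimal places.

For Normal data with known variance σ², a Normal(μ₀, σ₀²) prior on μ is conjugate. Posterior precision = 1/σ₀² + n/σ²; posterior mean is the precision-weighted average of μ₀ and x̄.
σ₀² = 13.05² = 170.3025, σ² = 2.98² = 8.8804; σ² + n·σ₀² = 8.8804 + 11·170.3025 = 1882.2079.
Posterior precision = 1/σ₀² + n/σ² = 1/170.3025 + 11/8.8804 = (σ² + n·σ₀²)/(σ₀²σ²) = 1882.2079/(170.3025·8.8804); posterior variance σₙ² = σ₀²σ²/(σ² + n·σ₀²) = 170.3025·8.8804/1882.2079 = 0.803500.
Predictive variance for one new observation = σₙ² + σ² = 170.3025·8.8804/1882.2079 + 8.8804 = σ²·(σ₀² + 1882.2079)/1882.2079 = 8.8804·2052.5104/1882.2079 = 9.683900; SD = √(8.8804·2052.5104/1882.2079) = 3.1119.

3.1119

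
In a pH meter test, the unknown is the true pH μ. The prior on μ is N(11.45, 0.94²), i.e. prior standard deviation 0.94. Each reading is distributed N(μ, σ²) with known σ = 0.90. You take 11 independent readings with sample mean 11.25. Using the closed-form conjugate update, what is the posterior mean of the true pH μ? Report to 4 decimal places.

11.2654

For Normal data with known variance σ², a Normal(μ₀, σ₀²) prior on μ is conjugate. Posterior precision = 1/σ₀² + n/σ²; posterior mean is the precision-weighted average of μ₀ and x̄.
n·x̄ = 11·11.25 = 123.75.
σ₀² = 0.94² = 0.8836, σ² = 0.90² = 0.81; σ² + n·σ₀² = 0.81 + 11·0.8836 = 10.5296.
Posterior mean = (μ₀/σ₀² + n·x̄/σ²)/(1/σ₀² + n/σ²) = (σ²·μ₀ + σ₀²·n·x̄)/(σ² + n·σ₀²) = (0.81·11.45 + 0.8836·123.75)/10.5296 = 118.62/10.5296 = 11.2654.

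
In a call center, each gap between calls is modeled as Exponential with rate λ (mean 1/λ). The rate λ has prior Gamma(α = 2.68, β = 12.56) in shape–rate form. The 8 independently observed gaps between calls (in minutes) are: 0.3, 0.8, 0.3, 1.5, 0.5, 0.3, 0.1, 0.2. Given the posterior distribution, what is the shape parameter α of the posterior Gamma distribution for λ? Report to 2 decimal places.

10.68

With a Gamma(shape α, rate β) prior on the exponential rate λ, the posterior after n observations with total T = Σxᵢ is Gamma(α+n, β+T).
Sum of observations T = 4.0 minutes; n = 8.
Posterior: Gamma(2.68+8, 12.56+4.0) = Gamma(10.68, 16.56).
Posterior α = 10.68.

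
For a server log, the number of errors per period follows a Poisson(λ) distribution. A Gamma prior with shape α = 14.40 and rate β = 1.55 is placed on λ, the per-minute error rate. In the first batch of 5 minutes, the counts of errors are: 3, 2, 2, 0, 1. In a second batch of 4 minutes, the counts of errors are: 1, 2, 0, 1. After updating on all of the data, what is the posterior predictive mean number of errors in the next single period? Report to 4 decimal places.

2.5024

With a Gamma(shape α, rate β) prior, the Poisson likelihood is conjugate: the posterior is Gamma(α + ΣXᵢ, β + n).
Batch 1: sum of counts S = 8 over n = 5 minutes.
After batch 1: Gamma(α+S, β+n) = Gamma(14.40+8, 1.55+5) = Gamma(22.40, 6.55).
Batch 2: sum of counts S = 4 over n = 4 minutes.
After batch 2: Gamma(α+S, β+n) = Gamma(22.40+4, 6.55+4) = Gamma(26.40, 10.55).
The predictive distribution for one future period is NegBinom with mean α/β = 2.5024.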